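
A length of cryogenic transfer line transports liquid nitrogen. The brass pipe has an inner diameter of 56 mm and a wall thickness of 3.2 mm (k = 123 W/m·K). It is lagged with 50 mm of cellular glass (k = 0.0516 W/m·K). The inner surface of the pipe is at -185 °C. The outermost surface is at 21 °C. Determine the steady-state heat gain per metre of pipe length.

q′ ≈ 69.8 W/m

Treating each annulus and film as a series resistance:
R_brass pipe wall = ln(31.2/28)/(2π×123×1) = 1.4×10^-4 K/W
R_cellular glass = ln(81.2/31.2)/(2π×0.0516×1) = 2.95 K/W
R_total = 2.95 K/W
Q = ΔT/R_total = 206/2.95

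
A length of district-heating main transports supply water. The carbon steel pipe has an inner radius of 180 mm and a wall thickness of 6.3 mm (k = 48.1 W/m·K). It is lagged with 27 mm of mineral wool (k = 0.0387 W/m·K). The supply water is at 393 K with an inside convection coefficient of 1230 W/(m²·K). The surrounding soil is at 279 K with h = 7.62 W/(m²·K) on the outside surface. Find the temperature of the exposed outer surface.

Radial resistances (cylindrical: R_cond = ln(r_o/r_i)/(2πkL), R_conv = 1/(h·2πrL)):
R_inner film = 1/(h_i·2πr₁L) = 1/(1230×2π×0.18×1) = 7.189×10^-4 K/W
R_carbon steel pipe wall = ln(186.3/180)/(2π×48.1×1) = 1.138×10^-4 K/W
R_mineral wool = ln(213.3/186.3)/(2π×0.0387×1) = 0.5566 K/W
R_outer film = 1/(h_o·2πr_oL) = 1/(7.62×2π×0.2133×1) = 0.09792 K/W
R_total = 0.6553 K/W
Q = ΔT/R_total = 114/0.6553
Q = 174 W/m
T_interface = T_inner − Q·ΣR(inner→interface) = 393 − 174×0.5574

T ≈ 296 K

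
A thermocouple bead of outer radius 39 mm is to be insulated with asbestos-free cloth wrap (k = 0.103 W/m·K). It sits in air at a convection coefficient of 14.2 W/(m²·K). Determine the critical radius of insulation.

r_cr ≈ 14.5 mm

For a sphere r_cr = 2k/h = 2×0.103/14.2
r_cr = 14.5 mm; since the bare radius (39 mm) is above r_cr, any added insulation will reduce heat loss.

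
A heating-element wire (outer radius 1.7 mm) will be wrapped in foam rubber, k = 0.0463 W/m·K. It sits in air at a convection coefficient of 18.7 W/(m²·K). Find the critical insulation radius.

For a cylinder r_cr = k/h = 0.0463/18.7
r_cr = 2.48 mm; since the bare radius (1.7 mm) is below r_cr, adding a thin layer of insulation will *increase* heat loss.

r_cr ≈ 2.48 mm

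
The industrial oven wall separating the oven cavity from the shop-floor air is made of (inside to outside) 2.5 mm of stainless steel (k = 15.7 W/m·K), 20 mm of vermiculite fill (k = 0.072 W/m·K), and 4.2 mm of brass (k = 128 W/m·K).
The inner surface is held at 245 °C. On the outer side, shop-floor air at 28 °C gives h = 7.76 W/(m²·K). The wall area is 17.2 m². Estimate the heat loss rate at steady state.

Q ≈ 9170 W

Model the wall as resistances in series:
R_stainless steel = L/(kA) = 0.0025/(15.7×17.2) = 9.258×10^-6 K/W
R_vermiculite fill = L/(kA) = 0.02/(0.072×17.2) = 0.01615 K/W
R_brass = L/(kA) = 0.0042/(128×17.2) = 1.908×10^-6 K/W
R_outer film = 1/(h_o·A) = 1/(7.76×17.2) = 0.007492 K/W
R_total = 0.02365 K/W
Q = ΔT / R_total = 217 / 0.02365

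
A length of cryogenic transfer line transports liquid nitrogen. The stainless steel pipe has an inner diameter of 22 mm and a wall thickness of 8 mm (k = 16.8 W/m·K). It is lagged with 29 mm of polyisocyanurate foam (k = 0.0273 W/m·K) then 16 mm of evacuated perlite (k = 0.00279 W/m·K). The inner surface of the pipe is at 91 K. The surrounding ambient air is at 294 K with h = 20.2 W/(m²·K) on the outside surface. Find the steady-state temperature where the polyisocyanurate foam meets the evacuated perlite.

Radial resistances (cylindrical: R_cond = ln(r_o/r_i)/(2πkL), R_conv = 1/(h·2πrL)):
R_stainless steel pipe wall = ln(19/11)/(2π×16.8×1) = 0.005178 K/W
R_polyisocyanurate foam = ln(48/19)/(2π×0.0273×1) = 5.403 K/W
R_evacuated perlite = ln(64/48)/(2π×0.00279×1) = 16.41 K/W
R_outer film = 1/(h_o·2πr_oL) = 1/(20.2×2π×0.064×1) = 0.1231 K/W
R_total = 21.94 K/W
Q = ΔT/R_total = 203/21.94
Q = 9.25 W/m
T_interface = T_inner + Q·ΣR(inner→interface) = 91 + 9.25×5.408

T ≈ 141 K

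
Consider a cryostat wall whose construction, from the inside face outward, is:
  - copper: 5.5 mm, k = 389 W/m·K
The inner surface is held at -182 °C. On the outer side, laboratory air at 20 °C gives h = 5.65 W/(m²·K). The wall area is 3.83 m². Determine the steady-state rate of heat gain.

Treating each layer as a thermal resistance in series:
R_copper = L/(kA) = 0.0055/(389×3.83) = 3.692×10^-6 K/W
R_outer film = 1/(h_o·A) = 1/(5.65×3.83) = 0.04621 K/W
R_total = 0.04622 K/W
Q = ΔT / R_total = 202 / 0.04622

Q ≈ 4370 W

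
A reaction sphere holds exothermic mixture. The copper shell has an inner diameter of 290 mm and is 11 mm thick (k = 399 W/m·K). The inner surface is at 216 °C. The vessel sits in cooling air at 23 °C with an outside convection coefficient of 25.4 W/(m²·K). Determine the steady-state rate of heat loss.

For a spherical shell R = (1/r₁ − 1/r₂)/(4πk); film R = 1/(h·4πr²). In series:
R_copper shell = (1/0.145 − 1/0.156)/(4π×399) = 9.699×10^-5 K/W
R_outer film = 1/(h·4πr_o²) = 1/(25.4×4π×0.156²) = 0.1287 K/W
R_total = 0.1288 K/W
Q = ΔT/R_total = 193/0.1288

Q ≈ 1500 W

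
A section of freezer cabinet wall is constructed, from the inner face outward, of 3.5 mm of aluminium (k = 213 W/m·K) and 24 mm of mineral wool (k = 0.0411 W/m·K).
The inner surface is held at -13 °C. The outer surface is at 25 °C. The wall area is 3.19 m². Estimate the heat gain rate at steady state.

Using the resistance-network approach (series):
R_aluminium = L/(kA) = 0.0035/(213×3.19) = 5.151×10^-6 K/W
R_mineral wool = L/(kA) = 0.024/(0.0411×3.19) = 0.1831 K/W
R_total = 0.1831 K/W
Q = ΔT / R_total = 38 / 0.1831

Q ≈ 208 W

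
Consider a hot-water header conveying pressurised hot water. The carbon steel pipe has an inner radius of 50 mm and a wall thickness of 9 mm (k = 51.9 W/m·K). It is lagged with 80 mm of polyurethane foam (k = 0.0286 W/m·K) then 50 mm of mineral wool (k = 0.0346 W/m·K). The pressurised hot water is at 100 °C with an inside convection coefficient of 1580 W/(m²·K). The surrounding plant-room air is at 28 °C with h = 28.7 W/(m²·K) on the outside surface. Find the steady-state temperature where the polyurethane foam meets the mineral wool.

T ≈ 44.7 °C

Radial resistances (cylindrical: R_cond = ln(r_o/r_i)/(2πkL), R_conv = 1/(h·2πrL)):
R_inner film = 1/(h_i·2πr₁L) = 1/(1580×2π×0.05×1) = 0.002015 K/W
R_carbon steel pipe wall = ln(59/50)/(2π×51.9×1) = 5.076×10^-4 K/W
R_polyurethane foam = ln(139/59)/(2π×0.0286×1) = 4.769 K/W
R_mineral wool = ln(189/139)/(2π×0.0346×1) = 1.413 K/W
R_outer film = 1/(h_o·2πr_oL) = 1/(28.7×2π×0.189×1) = 0.02934 K/W
R_total = 6.214 K/W
Q = ΔT/R_total = 72/6.214
Q = 11.6 W/m
T_interface = T_inner − Q·ΣR(inner→interface) = 100 − 11.6×4.771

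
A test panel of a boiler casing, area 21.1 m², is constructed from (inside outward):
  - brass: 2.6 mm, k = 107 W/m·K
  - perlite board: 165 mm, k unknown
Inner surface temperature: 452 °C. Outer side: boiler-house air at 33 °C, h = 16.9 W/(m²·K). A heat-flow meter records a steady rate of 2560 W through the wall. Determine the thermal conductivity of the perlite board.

Series thermal resistances:
R_brass = L/(kA) = 0.0026/(107×21.1) = 1.152×10^-6 K/W
R_outer film = 1/(h_o·A) = 1/(16.9×21.1) = 0.002804 K/W
Sum of known resistances R_other = 0.002805 K/W
Total R = ΔT/Q = 419/2560 = 0.1637 K/W
R_perlite board = R_total − R_other = 0.1609 K/W
k = L/(R·A) = 0.165/(0.1609×21.1)

k ≈ 0.0486 W/(m·K)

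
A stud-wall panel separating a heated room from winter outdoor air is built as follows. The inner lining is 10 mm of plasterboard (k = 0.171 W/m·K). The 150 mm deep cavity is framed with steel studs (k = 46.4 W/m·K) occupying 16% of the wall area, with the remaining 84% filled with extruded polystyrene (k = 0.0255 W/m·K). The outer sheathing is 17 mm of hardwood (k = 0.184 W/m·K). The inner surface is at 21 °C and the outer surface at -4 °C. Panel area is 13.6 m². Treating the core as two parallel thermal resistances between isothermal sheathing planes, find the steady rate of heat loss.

Q ≈ 1990 W

Sheathing layers in series; stud and cavity paths in parallel between them.
R_inner = 0.01/(0.171×13.6) = 0.0043 K/W
R_stud  = 0.15/(46.4×0.16×13.6) = 0.001486 K/W
R_cav   = 0.15/(0.0255×0.84×13.6) = 0.5149 K/W
1/R_core = 1/R_stud + 1/R_cav → R_core = 0.001481 K/W
R_outer = 0.017/(0.184×13.6) = 0.006793 K/W
R_total = 0.01257 K/W
Q = ΔT/R_total = 25/0.01257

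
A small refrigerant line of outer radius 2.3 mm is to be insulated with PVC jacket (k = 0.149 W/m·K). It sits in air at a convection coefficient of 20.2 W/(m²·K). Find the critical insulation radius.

r_cr ≈ 7.38 mm

For a cylinder r_cr = k/h = 0.149/20.2
r_cr = 7.38 mm; since the bare radius (2.3 mm) is below r_cr, adding a thin layer of insulation will *increase* heat loss.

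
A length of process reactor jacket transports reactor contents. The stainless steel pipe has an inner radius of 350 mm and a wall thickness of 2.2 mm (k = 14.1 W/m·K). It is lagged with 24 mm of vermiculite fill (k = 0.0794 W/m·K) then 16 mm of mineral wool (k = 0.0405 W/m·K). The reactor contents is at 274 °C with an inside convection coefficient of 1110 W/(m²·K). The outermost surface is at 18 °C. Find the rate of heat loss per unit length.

q′ ≈ 864 W/m

Radial resistances (cylindrical: R_cond = ln(r_o/r_i)/(2πkL), R_conv = 1/(h·2πrL)):
R_inner film = 1/(h_i·2πr₁L) = 1/(1110×2π×0.35×1) = 4.097×10^-4 K/W
R_stainless steel pipe wall = ln(352.2/350)/(2π×14.1×1) = 7.073×10^-5 K/W
R_vermiculite fill = ln(376.2/352.2)/(2π×0.0794×1) = 0.1321 K/W
R_mineral wool = ln(392.2/376.2)/(2π×0.0405×1) = 0.1637 K/W
R_total = 0.2963 K/W
Q = ΔT/R_total = 256/0.2963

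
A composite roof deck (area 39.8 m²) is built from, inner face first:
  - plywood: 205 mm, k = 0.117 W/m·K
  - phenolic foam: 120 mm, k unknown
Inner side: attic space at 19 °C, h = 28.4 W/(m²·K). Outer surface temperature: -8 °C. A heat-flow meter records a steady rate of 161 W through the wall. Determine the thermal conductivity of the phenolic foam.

Thermal resistances in series:
R_inner film = 1/(h_i·A) = 1/(28.4×39.8) = 8.847×10^-4 K/W
R_plywood = L/(kA) = 0.205/(0.117×39.8) = 0.04402 K/W
Sum of known resistances R_other = 0.04491 K/W
Total R = ΔT/Q = 27/161 = 0.1677 K/W
R_phenolic foam = R_total − R_other = 0.1228 K/W
k = L/(R·A) = 0.12/(0.1228×39.8)

k ≈ 0.0246 W/(m·K)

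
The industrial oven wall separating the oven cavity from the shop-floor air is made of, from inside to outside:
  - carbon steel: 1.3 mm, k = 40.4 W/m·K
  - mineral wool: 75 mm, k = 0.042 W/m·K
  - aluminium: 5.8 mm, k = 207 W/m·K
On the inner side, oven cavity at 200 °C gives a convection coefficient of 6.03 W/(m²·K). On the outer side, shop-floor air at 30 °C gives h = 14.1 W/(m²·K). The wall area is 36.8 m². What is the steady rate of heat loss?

Model the wall as resistances in series:
R_inner film = 1/(h_i·A) = 1/(6.03×36.8) = 0.004506 K/W
R_carbon steel = L/(kA) = 0.0013/(40.4×36.8) = 8.744×10^-7 K/W
R_mineral wool = L/(kA) = 0.075/(0.042×36.8) = 0.04852 K/W
R_aluminium = L/(kA) = 0.0058/(207×36.8) = 7.614×10^-7 K/W
R_outer film = 1/(h_o·A) = 1/(14.1×36.8) = 0.001927 K/W
R_total = 0.05496 K/W
Q = ΔT / R_total = 170 / 0.05496

Q ≈ 3090 W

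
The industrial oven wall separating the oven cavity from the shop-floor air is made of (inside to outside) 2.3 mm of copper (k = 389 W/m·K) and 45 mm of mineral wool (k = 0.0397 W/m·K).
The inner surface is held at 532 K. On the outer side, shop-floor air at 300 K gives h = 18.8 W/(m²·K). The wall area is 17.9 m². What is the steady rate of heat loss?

Q ≈ 3500 W

Using the resistance-network approach (series):
R_copper = L/(kA) = 0.0023/(389×17.9) = 3.303×10^-7 K/W
R_mineral wool = L/(kA) = 0.045/(0.0397×17.9) = 0.06332 K/W
R_outer film = 1/(h_o·A) = 1/(18.8×17.9) = 0.002972 K/W
R_total = 0.0663 K/W
Q = ΔT / R_total = 232 / 0.0663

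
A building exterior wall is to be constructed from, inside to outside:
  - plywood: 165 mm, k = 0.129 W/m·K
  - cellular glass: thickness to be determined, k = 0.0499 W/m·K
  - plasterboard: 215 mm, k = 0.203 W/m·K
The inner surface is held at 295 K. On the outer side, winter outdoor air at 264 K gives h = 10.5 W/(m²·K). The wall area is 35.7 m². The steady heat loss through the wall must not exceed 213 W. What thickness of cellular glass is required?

L ≈ 138 mm

Series thermal resistances:
R_plywood = L/(kA) = 0.165/(0.129×35.7) = 0.03583 K/W
R_plasterboard = L/(kA) = 0.215/(0.203×35.7) = 0.02967 K/W
R_outer film = 1/(h_o·A) = 1/(10.5×35.7) = 0.002668 K/W
Sum of the known resistances R_other = 0.06816 K/W
Required total resistance R_tot = ΔT/Q_allow = 31/213 = 0.1455 K/W
R_cellular glass = R_tot − R_other = 0.07738 K/W
L = R·k·A = 0.07738×0.0499×35.7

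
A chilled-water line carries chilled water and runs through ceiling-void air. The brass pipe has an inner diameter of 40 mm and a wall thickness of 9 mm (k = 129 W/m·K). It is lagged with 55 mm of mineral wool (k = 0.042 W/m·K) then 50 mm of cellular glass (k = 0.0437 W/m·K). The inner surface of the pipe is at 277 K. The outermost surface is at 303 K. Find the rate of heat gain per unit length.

q′ ≈ 4.54 W/m

Per-layer cylindrical resistances, series-summed:
R_brass pipe wall = ln(29/20)/(2π×129×1) = 4.584×10^-4 K/W
R_mineral wool = ln(84/29)/(2π×0.042×1) = 4.03 K/W
R_cellular glass = ln(134/84)/(2π×0.0437×1) = 1.701 K/W
R_total = 5.731 K/W
Q = ΔT/R_total = 26/5.731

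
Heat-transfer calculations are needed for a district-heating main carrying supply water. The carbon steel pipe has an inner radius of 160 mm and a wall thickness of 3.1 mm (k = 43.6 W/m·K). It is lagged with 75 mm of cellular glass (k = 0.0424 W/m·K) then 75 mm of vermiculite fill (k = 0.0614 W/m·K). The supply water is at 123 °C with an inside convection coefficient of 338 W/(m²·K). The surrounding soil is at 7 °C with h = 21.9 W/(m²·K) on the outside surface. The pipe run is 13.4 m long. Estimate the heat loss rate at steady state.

Per-layer cylindrical resistances, series-summed:
R_inner film = 1/(h_i·2πr₁L) = 1/(338×2π×0.16×13.4) = 2.196×10^-4 K/W
R_carbon steel pipe wall = ln(163.1/160)/(2π×43.6×13.4) = 5.228×10^-6 K/W
R_cellular glass = ln(238.1/163.1)/(2π×0.0424×13.4) = 0.106 K/W
R_vermiculite fill = ln(313.1/238.1)/(2π×0.0614×13.4) = 0.05297 K/W
R_outer film = 1/(h_o·2πr_oL) = 1/(21.9×2π×0.3131×13.4) = 0.001732 K/W
R_total = 0.1609 K/W
Q = ΔT/R_total = 116/0.1609

Q ≈ 721 W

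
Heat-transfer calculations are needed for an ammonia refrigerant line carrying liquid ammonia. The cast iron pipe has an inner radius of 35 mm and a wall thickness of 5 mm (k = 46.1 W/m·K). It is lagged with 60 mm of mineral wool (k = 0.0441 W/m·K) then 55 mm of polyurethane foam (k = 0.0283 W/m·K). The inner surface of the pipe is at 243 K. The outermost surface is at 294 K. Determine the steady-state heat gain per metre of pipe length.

Cylindrical conduction, so R = ln(r₂/r₁)/(2πkL) per layer, in series:
R_cast iron pipe wall = ln(40/35)/(2π×46.1×1) = 4.61×10^-4 K/W
R_mineral wool = ln(100/40)/(2π×0.0441×1) = 3.307 K/W
R_polyurethane foam = ln(155/100)/(2π×0.0283×1) = 2.465 K/W
R_total = 5.772 K/W
Q = ΔT/R_total = 51/5.772

q′ ≈ 8.84 W/m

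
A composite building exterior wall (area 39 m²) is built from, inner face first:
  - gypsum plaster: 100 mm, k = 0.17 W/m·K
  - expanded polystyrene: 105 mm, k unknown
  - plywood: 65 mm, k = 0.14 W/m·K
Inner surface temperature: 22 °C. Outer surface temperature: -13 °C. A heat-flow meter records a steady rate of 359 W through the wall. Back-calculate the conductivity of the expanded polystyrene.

Model the wall as resistances in series:
R_gypsum plaster = L/(kA) = 0.1/(0.17×39) = 0.01508 K/W
R_plywood = L/(kA) = 0.065/(0.14×39) = 0.0119 K/W
Sum of known resistances R_other = 0.02699 K/W
Total R = ΔT/Q = 35/359 = 0.09749 K/W
R_expanded polystyrene = R_total − R_other = 0.07051 K/W
k = L/(R·A) = 0.105/(0.07051×39)

k ≈ 0.0382 W/(m·K)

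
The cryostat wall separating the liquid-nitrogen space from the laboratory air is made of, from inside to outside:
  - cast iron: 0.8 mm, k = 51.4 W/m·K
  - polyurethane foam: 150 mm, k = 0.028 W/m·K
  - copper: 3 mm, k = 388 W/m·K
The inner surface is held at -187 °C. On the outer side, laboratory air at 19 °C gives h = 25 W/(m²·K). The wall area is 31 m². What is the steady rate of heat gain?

Using the resistance-network approach (series):
R_cast iron = L/(kA) = 0.0008/(51.4×31) = 5.021×10^-7 K/W
R_polyurethane foam = L/(kA) = 0.15/(0.028×31) = 0.1728 K/W
R_copper = L/(kA) = 0.003/(388×31) = 2.494×10^-7 K/W
R_outer film = 1/(h_o·A) = 1/(25×31) = 0.00129 K/W
R_total = 0.1741 K/W
Q = ΔT / R_total = 206 / 0.1741

Q ≈ 1180 W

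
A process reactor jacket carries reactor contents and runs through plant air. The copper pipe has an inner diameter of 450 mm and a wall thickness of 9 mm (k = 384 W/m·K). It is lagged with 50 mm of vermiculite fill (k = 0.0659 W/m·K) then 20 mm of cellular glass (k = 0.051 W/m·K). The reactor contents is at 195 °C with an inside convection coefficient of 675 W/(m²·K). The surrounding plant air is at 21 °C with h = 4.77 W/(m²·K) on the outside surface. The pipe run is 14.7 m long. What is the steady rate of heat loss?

For a radial system each layer contributes R = ln(r_out/r_in)/(2πkL); films add R = 1/(hA).
R_inner film = 1/(h_i·2πr₁L) = 1/(675×2π×0.225×14.7) = 7.129×10^-5 K/W
R_copper pipe wall = ln(234/225)/(2π×384×14.7) = 1.106×10^-6 K/W
R_vermiculite fill = ln(284/234)/(2π×0.0659×14.7) = 0.03182 K/W
R_cellular glass = ln(304/284)/(2π×0.051×14.7) = 0.01445 K/W
R_outer film = 1/(h_o·2πr_oL) = 1/(4.77×2π×0.304×14.7) = 0.007466 K/W
R_total = 0.0538 K/W
Q = ΔT/R_total = 174/0.0538

Q ≈ 3230 W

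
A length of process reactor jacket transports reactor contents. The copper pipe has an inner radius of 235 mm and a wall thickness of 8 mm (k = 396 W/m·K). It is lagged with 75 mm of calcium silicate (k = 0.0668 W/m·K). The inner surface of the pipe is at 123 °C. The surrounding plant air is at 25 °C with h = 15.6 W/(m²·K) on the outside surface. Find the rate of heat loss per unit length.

q′ ≈ 146 W/m

Per-layer cylindrical resistances, series-summed:
R_copper pipe wall = ln(243/235)/(2π×396×1) = 1.345×10^-5 K/W
R_calcium silicate = ln(318/243)/(2π×0.0668×1) = 0.6409 K/W
R_outer film = 1/(h_o·2πr_oL) = 1/(15.6×2π×0.318×1) = 0.03208 K/W
R_total = 0.673 K/W
Q = ΔT/R_total = 98/0.673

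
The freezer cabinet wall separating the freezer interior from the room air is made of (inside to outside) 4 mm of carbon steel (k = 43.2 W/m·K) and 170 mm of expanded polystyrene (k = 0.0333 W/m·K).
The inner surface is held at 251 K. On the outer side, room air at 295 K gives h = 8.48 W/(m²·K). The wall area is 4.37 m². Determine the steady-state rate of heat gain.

Q ≈ 36.8 W

Treating each layer as a thermal resistance in series:
R_carbon steel = L/(kA) = 0.004/(43.2×4.37) = 2.119×10^-5 K/W
R_expanded polystyrene = L/(kA) = 0.17/(0.0333×4.37) = 1.168 K/W
R_outer film = 1/(h_o·A) = 1/(8.48×4.37) = 0.02699 K/W
R_total = 1.195 K/W
Q = ΔT / R_total = 44 / 1.195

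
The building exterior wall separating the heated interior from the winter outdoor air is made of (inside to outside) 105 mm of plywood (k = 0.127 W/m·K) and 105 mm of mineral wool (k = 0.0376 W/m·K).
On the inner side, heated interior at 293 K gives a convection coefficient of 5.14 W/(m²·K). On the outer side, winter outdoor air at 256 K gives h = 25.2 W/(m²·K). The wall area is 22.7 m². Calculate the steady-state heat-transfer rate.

Q ≈ 218 W

Using the resistance-network approach (series):
R_inner film = 1/(h_i·A) = 1/(5.14×22.7) = 0.008571 K/W
R_plywood = L/(kA) = 0.105/(0.127×22.7) = 0.03642 K/W
R_mineral wool = L/(kA) = 0.105/(0.0376×22.7) = 0.123 K/W
R_outer film = 1/(h_o·A) = 1/(25.2×22.7) = 0.001748 K/W
R_total = 0.1698 K/W
Q = ΔT / R_total = 37 / 0.1698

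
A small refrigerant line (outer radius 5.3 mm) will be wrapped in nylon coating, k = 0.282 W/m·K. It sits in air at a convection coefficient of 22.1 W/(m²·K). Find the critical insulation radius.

r_cr ≈ 12.8 mm

For a cylinder r_cr = k/h = 0.282/22.1
r_cr = 12.8 mm; since the bare radius (5.3 mm) is below r_cr, adding a thin layer of insulation will *increase* heat loss.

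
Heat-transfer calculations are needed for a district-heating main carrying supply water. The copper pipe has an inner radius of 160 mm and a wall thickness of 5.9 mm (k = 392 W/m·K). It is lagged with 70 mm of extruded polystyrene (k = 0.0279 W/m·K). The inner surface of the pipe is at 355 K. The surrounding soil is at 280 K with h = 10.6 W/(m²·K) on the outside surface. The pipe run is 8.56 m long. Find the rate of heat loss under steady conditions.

For a radial system each layer contributes R = ln(r_out/r_in)/(2πkL); films add R = 1/(hA).
R_copper pipe wall = ln(165.9/160)/(2π×392×8.56) = 1.718×10^-6 K/W
R_extruded polystyrene = ln(235.9/165.9)/(2π×0.0279×8.56) = 0.2346 K/W
R_outer film = 1/(h_o·2πr_oL) = 1/(10.6×2π×0.2359×8.56) = 0.007436 K/W
R_total = 0.242 K/W
Q = ΔT/R_total = 75/0.242

Q ≈ 310 W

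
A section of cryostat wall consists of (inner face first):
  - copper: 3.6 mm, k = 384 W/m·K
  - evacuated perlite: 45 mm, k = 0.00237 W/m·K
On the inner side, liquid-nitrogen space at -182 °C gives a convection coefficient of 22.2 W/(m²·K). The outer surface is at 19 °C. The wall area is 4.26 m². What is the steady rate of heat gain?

Q ≈ 45 W

Model the wall as resistances in series:
R_inner film = 1/(h_i·A) = 1/(22.2×4.26) = 0.01057 K/W
R_copper = L/(kA) = 0.0036/(384×4.26) = 2.201×10^-6 K/W
R_evacuated perlite = L/(kA) = 0.045/(0.00237×4.26) = 4.457 K/W
R_total = 4.468 K/W
Q = ΔT / R_total = 201 / 4.468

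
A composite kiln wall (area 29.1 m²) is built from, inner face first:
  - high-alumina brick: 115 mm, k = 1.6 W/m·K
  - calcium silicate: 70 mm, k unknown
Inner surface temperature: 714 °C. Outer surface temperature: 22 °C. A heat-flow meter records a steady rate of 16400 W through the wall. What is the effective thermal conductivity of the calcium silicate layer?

k ≈ 0.0606 W/(m·K)

Treating each layer as a thermal resistance in series:
R_high-alumina brick = L/(kA) = 0.115/(1.6×29.1) = 0.00247 K/W
Sum of known resistances R_other = 0.00247 K/W
Total R = ΔT/Q = 692/16400 = 0.0422 K/W
R_calcium silicate = R_total − R_other = 0.03973 K/W
k = L/(R·A) = 0.07/(0.03973×29.1)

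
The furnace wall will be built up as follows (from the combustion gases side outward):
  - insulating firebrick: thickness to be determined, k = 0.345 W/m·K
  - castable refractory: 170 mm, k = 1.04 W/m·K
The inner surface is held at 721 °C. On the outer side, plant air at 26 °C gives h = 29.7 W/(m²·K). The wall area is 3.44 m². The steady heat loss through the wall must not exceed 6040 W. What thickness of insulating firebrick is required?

L ≈ 68.6 mm

Thermal resistances in series:
R_castable refractory = L/(kA) = 0.17/(1.04×3.44) = 0.04752 K/W
R_outer film = 1/(h_o·A) = 1/(29.7×3.44) = 0.009788 K/W
Sum of the known resistances R_other = 0.05731 K/W
Required total resistance R_tot = ΔT/Q_allow = 695/6040 = 0.1151 K/W
R_insulating firebrick = R_tot − R_other = 0.05776 K/W
L = R·k·A = 0.05776×0.345×3.44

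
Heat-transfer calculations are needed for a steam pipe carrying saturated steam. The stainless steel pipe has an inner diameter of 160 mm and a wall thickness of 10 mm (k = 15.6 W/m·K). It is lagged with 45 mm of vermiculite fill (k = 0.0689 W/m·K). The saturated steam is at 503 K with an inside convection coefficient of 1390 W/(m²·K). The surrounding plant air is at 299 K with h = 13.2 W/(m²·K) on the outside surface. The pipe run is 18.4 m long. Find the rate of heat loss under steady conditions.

Q ≈ 3650 W

Cylindrical conduction, so R = ln(r₂/r₁)/(2πkL) per layer, in series:
R_inner film = 1/(h_i·2πr₁L) = 1/(1390×2π×0.08×18.4) = 7.779×10^-5 K/W
R_stainless steel pipe wall = ln(90/80)/(2π×15.6×18.4) = 6.531×10^-5 K/W
R_vermiculite fill = ln(135/90)/(2π×0.0689×18.4) = 0.0509 K/W
R_outer film = 1/(h_o·2πr_oL) = 1/(13.2×2π×0.135×18.4) = 0.004854 K/W
R_total = 0.0559 K/W
Q = ΔT/R_total = 204/0.0559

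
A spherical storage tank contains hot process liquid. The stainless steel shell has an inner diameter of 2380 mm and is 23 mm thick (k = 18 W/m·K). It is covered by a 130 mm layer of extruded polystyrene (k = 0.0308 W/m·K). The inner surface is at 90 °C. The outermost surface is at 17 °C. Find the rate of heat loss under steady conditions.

Q ≈ 354 W

Each spherical layer contributes R = (1/r_i − 1/r_o)/(4πk):
R_stainless steel shell = (1/1.19 − 1/1.213)/(4π×18) = 7.044×10^-5 K/W
R_extruded polystyrene = (1/1.213 − 1/1.343)/(4π×0.0308) = 0.2062 K/W
R_total = 0.2063 K/W
Q = ΔT/R_total = 73/0.2063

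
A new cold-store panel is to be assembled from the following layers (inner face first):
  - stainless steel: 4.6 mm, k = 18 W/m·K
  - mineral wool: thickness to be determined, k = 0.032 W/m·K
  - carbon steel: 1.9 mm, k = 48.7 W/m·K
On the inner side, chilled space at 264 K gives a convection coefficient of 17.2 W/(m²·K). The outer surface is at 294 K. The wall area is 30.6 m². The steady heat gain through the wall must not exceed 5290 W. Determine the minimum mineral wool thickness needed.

Thermal resistances in series:
R_inner film = 1/(h_i·A) = 1/(17.2×30.6) = 0.0019 K/W
R_stainless steel = L/(kA) = 0.0046/(18×30.6) = 8.351×10^-6 K/W
R_carbon steel = L/(kA) = 0.0019/(48.7×30.6) = 1.275×10^-6 K/W
Sum of the known resistances R_other = 0.00191 K/W
Required total resistance R_tot = ΔT/Q_allow = 30/5290 = 0.005671 K/W
R_mineral wool = R_tot − R_other = 0.003761 K/W
L = R·k·A = 0.003761×0.032×30.6

L ≈ 3.68 mm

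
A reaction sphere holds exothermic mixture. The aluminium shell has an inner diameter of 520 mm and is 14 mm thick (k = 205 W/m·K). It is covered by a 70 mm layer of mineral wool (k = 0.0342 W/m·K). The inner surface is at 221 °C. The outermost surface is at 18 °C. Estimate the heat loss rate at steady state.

Q ≈ 117 W

Radial (spherical) resistances in series:
R_aluminium shell = (1/0.26 − 1/0.274)/(4π×205) = 7.629×10^-5 K/W
R_mineral wool = (1/0.274 − 1/0.344)/(4π×0.0342) = 1.728 K/W
R_total = 1.728 K/W
Q = ΔT/R_total = 203/1.728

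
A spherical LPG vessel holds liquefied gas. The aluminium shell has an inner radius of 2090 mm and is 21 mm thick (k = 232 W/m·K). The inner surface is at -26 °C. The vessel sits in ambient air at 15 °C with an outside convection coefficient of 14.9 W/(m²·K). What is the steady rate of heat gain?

Q ≈ 34200 W

Each spherical layer contributes R = (1/r_i − 1/r_o)/(4πk):
R_aluminium shell = (1/2.09 − 1/2.111)/(4π×232) = 1.633×10^-6 K/W
R_outer film = 1/(h·4πr_o²) = 1/(14.9×4π×2.111²) = 0.001198 K/W
R_total = 0.0012 K/W
Q = ΔT/R_total = 41/0.0012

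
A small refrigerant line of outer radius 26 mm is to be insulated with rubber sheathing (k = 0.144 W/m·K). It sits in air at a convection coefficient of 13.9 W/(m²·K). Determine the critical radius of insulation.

r_cr ≈ 10.4 mm

For a cylinder r_cr = k/h = 0.144/13.9
r_cr = 10.4 mm; since the bare radius (26 mm) is above r_cr, any added insulation will reduce heat loss.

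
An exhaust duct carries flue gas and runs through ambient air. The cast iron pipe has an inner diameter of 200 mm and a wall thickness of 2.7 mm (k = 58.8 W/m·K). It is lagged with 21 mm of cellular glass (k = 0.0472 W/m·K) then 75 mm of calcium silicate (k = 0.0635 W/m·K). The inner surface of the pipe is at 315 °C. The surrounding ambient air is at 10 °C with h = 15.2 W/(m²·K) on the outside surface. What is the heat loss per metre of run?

Cylindrical conduction, so R = ln(r₂/r₁)/(2πkL) per layer, in series:
R_cast iron pipe wall = ln(102.7/100)/(2π×58.8×1) = 7.211×10^-5 K/W
R_cellular glass = ln(123.7/102.7)/(2π×0.0472×1) = 0.6273 K/W
R_calcium silicate = ln(198.7/123.7)/(2π×0.0635×1) = 1.188 K/W
R_outer film = 1/(h_o·2πr_oL) = 1/(15.2×2π×0.1987×1) = 0.0527 K/W
R_total = 1.868 K/W
Q = ΔT/R_total = 305/1.868

q′ ≈ 163 W/m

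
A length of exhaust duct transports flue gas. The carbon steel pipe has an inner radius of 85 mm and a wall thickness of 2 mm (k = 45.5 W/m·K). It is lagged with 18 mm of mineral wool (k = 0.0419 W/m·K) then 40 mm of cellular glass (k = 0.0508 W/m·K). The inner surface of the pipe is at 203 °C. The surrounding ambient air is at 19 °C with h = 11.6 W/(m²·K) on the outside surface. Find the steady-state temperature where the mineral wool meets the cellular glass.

Radial resistances (cylindrical: R_cond = ln(r_o/r_i)/(2πkL), R_conv = 1/(h·2πrL)):
R_carbon steel pipe wall = ln(87/85)/(2π×45.5×1) = 8.135×10^-5 K/W
R_mineral wool = ln(105/87)/(2π×0.0419×1) = 0.7143 K/W
R_cellular glass = ln(145/105)/(2π×0.0508×1) = 1.011 K/W
R_outer film = 1/(h_o·2πr_oL) = 1/(11.6×2π×0.145×1) = 0.09462 K/W
R_total = 1.82 K/W
Q = ΔT/R_total = 184/1.82
Q = 101 W/m
T_interface = T_inner − Q·ΣR(inner→interface) = 203 − 101×0.7144

T ≈ 131 °C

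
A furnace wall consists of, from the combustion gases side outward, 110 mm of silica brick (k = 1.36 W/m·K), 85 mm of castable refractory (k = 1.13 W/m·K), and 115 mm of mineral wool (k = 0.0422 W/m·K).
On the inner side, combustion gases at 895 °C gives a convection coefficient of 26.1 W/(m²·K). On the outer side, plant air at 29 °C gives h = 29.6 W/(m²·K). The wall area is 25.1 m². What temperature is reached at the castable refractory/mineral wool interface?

T ≈ 838 °C

Thermal resistances in series:
R_inner film = 1/(h_i·A) = 1/(26.1×25.1) = 0.001526 K/W
R_silica brick = L/(kA) = 0.11/(1.36×25.1) = 0.003222 K/W
R_castable refractory = L/(kA) = 0.085/(1.13×25.1) = 0.002997 K/W
R_mineral wool = L/(kA) = 0.115/(0.0422×25.1) = 0.1086 K/W
R_outer film = 1/(h_o·A) = 1/(29.6×25.1) = 0.001346 K/W
R_total = 0.1177 K/W;  Q = ΔT/R_total = 866/0.1177 = 7360 W
T_interface = T_inner − Q·ΣR(inner→interface) = 895 − 7360×0.007746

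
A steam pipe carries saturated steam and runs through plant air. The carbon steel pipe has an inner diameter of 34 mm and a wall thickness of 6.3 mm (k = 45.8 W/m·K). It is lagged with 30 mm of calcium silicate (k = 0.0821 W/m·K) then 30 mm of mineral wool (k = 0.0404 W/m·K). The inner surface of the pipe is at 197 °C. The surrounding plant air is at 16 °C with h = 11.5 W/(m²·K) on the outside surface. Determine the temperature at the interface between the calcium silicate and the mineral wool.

T ≈ 115 °C

Per-layer cylindrical resistances, series-summed:
R_carbon steel pipe wall = ln(23.3/17)/(2π×45.8×1) = 0.001095 K/W
R_calcium silicate = ln(53.3/23.3)/(2π×0.0821×1) = 1.604 K/W
R_mineral wool = ln(83.3/53.3)/(2π×0.0404×1) = 1.759 K/W
R_outer film = 1/(h_o·2πr_oL) = 1/(11.5×2π×0.0833×1) = 0.1661 K/W
R_total = 3.53 K/W
Q = ΔT/R_total = 181/3.53
Q = 51.3 W/m
T_interface = T_inner − Q·ΣR(inner→interface) = 197 − 51.3×1.605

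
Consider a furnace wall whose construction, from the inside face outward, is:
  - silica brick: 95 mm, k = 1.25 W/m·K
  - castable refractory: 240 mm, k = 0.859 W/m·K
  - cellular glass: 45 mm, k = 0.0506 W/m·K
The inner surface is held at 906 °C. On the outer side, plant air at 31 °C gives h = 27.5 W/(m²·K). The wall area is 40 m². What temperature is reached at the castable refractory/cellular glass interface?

Thermal resistances in series:
R_silica brick = L/(kA) = 0.095/(1.25×40) = 0.0019 K/W
R_castable refractory = L/(kA) = 0.24/(0.859×40) = 0.006985 K/W
R_cellular glass = L/(kA) = 0.045/(0.0506×40) = 0.02223 K/W
R_outer film = 1/(h_o·A) = 1/(27.5×40) = 9.091×10^-4 K/W
R_total = 0.03203 K/W;  Q = ΔT/R_total = 875/0.03203 = 27320 W
T_interface = T_inner − Q·ΣR(inner→interface) = 906 − 27300×0.008885

T ≈ 663 °C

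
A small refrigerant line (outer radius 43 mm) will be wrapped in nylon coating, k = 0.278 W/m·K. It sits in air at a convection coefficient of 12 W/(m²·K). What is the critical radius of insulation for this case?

r_cr ≈ 23.2 mm

For a cylinder r_cr = k/h = 0.278/12
r_cr = 23.2 mm; since the bare radius (43 mm) is above r_cr, any added insulation will reduce heat loss.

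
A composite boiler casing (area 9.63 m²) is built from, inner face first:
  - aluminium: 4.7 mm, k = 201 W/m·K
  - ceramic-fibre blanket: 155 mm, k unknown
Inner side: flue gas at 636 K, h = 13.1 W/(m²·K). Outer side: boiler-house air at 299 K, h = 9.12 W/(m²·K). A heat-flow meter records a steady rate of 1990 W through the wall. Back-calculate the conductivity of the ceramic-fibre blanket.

k ≈ 0.107 W/(m·K)

Using the resistance-network approach (series):
R_inner film = 1/(h_i·A) = 1/(13.1×9.63) = 0.007927 K/W
R_aluminium = L/(kA) = 0.0047/(201×9.63) = 2.428×10^-6 K/W
R_outer film = 1/(h_o·A) = 1/(9.12×9.63) = 0.01139 K/W
Sum of known resistances R_other = 0.01932 K/W
Total R = ΔT/Q = 337/1990 = 0.1693 K/W
R_ceramic-fibre blanket = R_total − R_other = 0.15 K/W
k = L/(R·A) = 0.155/(0.15×9.63)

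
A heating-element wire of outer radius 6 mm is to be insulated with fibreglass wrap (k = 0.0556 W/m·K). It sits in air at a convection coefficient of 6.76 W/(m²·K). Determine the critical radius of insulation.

For a cylinder r_cr = k/h = 0.0556/6.76
r_cr = 8.22 mm; since the bare radius (6 mm) is below r_cr, adding a thin layer of insulation will *increase* heat loss.

r_cr ≈ 8.22 mm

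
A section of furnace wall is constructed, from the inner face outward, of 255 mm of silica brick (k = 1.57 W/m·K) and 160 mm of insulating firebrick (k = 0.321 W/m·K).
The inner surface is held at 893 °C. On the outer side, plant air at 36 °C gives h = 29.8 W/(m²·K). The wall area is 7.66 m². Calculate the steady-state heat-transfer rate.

Treating each layer as a thermal resistance in series:
R_silica brick = L/(kA) = 0.255/(1.57×7.66) = 0.0212 K/W
R_insulating firebrick = L/(kA) = 0.16/(0.321×7.66) = 0.06507 K/W
R_outer film = 1/(h_o·A) = 1/(29.8×7.66) = 0.004381 K/W
R_total = 0.09066 K/W
Q = ΔT / R_total = 857 / 0.09066

Q ≈ 9450 W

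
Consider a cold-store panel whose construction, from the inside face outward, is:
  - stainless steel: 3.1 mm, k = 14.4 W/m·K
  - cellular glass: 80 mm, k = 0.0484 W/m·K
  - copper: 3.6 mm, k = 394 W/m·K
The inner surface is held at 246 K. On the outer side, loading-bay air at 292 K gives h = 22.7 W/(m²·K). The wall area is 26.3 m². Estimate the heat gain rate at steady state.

Q ≈ 713 W

Model the wall as resistances in series:
R_stainless steel = L/(kA) = 0.0031/(14.4×26.3) = 8.185×10^-6 K/W
R_cellular glass = L/(kA) = 0.08/(0.0484×26.3) = 0.06285 K/W
R_copper = L/(kA) = 0.0036/(394×26.3) = 3.474×10^-7 K/W
R_outer film = 1/(h_o·A) = 1/(22.7×26.3) = 0.001675 K/W
R_total = 0.06453 K/W
Q = ΔT / R_total = 46 / 0.06453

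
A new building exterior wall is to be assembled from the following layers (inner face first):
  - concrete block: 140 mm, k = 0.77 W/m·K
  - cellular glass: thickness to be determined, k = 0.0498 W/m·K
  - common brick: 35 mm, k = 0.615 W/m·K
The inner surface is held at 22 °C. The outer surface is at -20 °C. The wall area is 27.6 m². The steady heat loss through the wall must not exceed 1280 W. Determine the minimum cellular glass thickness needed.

L ≈ 33.2 mm

Treating each layer as a thermal resistance in series:
R_concrete block = L/(kA) = 0.14/(0.77×27.6) = 0.006588 K/W
R_common brick = L/(kA) = 0.035/(0.615×27.6) = 0.002062 K/W
Sum of the known resistances R_other = 0.00865 K/W
Required total resistance R_tot = ΔT/Q_allow = 42/1280 = 0.03281 K/W
R_cellular glass = R_tot − R_other = 0.02416 K/W
L = R·k·A = 0.02416×0.0498×27.6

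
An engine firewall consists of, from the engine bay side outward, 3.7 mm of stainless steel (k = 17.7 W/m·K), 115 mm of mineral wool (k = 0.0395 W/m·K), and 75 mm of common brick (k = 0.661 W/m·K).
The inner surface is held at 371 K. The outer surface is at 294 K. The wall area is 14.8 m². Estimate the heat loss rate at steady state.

Model the wall as resistances in series:
R_stainless steel = L/(kA) = 0.0037/(17.7×14.8) = 1.412×10^-5 K/W
R_mineral wool = L/(kA) = 0.115/(0.0395×14.8) = 0.1967 K/W
R_common brick = L/(kA) = 0.075/(0.661×14.8) = 0.007667 K/W
R_total = 0.2044 K/W
Q = ΔT / R_total = 77 / 0.2044

Q ≈ 377 W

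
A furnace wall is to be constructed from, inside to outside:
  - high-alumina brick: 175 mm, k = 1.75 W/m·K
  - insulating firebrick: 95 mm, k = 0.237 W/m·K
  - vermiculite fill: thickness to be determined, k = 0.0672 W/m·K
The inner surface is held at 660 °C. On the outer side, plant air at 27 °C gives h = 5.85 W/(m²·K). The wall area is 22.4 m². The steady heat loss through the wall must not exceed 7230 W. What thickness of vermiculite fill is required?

Treating each layer as a thermal resistance in series:
R_high-alumina brick = L/(kA) = 0.175/(1.75×22.4) = 0.004464 K/W
R_insulating firebrick = L/(kA) = 0.095/(0.237×22.4) = 0.01789 K/W
R_outer film = 1/(h_o·A) = 1/(5.85×22.4) = 0.007631 K/W
Sum of the known resistances R_other = 0.02999 K/W
Required total resistance R_tot = ΔT/Q_allow = 633/7230 = 0.08755 K/W
R_vermiculite fill = R_tot − R_other = 0.05756 K/W
L = R·k·A = 0.05756×0.0672×22.4

L ≈ 86.6 mm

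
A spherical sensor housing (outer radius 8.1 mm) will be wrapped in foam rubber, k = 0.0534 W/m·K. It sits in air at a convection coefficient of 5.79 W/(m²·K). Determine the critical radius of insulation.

r_cr ≈ 18.4 mm

For a sphere r_cr = 2k/h = 2×0.0534/5.79
r_cr = 18.4 mm; since the bare radius (8.1 mm) is below r_cr, adding a thin layer of insulation will *increase* heat loss.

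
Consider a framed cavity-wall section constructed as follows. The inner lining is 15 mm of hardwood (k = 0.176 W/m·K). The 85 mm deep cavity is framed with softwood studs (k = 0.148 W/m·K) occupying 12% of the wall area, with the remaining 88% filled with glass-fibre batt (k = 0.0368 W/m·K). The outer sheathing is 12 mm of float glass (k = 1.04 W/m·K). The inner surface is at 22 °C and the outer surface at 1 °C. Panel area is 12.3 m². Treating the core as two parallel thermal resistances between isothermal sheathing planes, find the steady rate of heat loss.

Sheathing layers in series; stud and cavity paths in parallel between them.
R_inner = 0.015/(0.176×12.3) = 0.006929 K/W
R_stud  = 0.085/(0.148×0.12×12.3) = 0.3891 K/W
R_cav   = 0.085/(0.0368×0.88×12.3) = 0.2134 K/W
1/R_core = 1/R_stud + 1/R_cav → R_core = 0.1378 K/W
R_outer = 0.012/(1.04×12.3) = 9.381×10^-4 K/W
R_total = 0.1457 K/W
Q = ΔT/R_total = 21/0.1457

Q ≈ 144 W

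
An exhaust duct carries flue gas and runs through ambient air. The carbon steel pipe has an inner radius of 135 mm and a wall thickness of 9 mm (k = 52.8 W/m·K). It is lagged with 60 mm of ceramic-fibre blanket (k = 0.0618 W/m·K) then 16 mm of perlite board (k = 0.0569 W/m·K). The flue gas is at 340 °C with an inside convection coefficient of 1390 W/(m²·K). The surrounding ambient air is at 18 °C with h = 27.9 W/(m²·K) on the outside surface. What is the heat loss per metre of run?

q′ ≈ 284 W/m

Per-layer cylindrical resistances, series-summed:
R_inner film = 1/(h_i·2πr₁L) = 1/(1390×2π×0.135×1) = 8.481×10^-4 K/W
R_carbon steel pipe wall = ln(144/135)/(2π×52.8×1) = 1.945×10^-4 K/W
R_ceramic-fibre blanket = ln(204/144)/(2π×0.0618×1) = 0.897 K/W
R_perlite board = ln(220/204)/(2π×0.0569×1) = 0.2112 K/W
R_outer film = 1/(h_o·2πr_oL) = 1/(27.9×2π×0.22×1) = 0.02593 K/W
R_total = 1.135 K/W
Q = ΔT/R_total = 322/1.135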